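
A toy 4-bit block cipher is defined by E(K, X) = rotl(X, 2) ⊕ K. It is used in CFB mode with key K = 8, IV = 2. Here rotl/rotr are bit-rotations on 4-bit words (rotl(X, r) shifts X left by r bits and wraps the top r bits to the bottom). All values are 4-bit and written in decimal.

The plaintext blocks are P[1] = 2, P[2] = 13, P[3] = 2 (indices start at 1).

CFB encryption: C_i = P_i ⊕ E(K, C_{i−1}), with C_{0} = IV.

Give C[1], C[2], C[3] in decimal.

C[1]: E(K, 2) = 0; 2 ⊕ 0 = 2.
C[2]: E(K, 2) = 0; 13 ⊕ 0 = 13.
C[3]: E(K, 13) = 15; 2 ⊕ 15 = 13.

C[1] = 2, C[2] = 13, C[3] = 13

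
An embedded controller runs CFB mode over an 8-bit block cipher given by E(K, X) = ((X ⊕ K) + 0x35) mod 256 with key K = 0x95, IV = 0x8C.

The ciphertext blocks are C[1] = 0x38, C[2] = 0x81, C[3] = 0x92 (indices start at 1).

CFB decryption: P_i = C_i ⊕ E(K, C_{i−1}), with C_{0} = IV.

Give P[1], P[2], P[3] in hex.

P[1]: E(K, 0x8C) = 0x4E; 0x38 ⊕ 0x4E = 0x76.
P[2]: E(K, 0x38) = 0xE2; 0x81 ⊕ 0xE2 = 0x63.
P[3]: E(K, 0x81) = 0x49; 0x92 ⊕ 0x49 = 0xDB.

P[1] = 0x76, P[2] = 0x63, P[3] = 0xDB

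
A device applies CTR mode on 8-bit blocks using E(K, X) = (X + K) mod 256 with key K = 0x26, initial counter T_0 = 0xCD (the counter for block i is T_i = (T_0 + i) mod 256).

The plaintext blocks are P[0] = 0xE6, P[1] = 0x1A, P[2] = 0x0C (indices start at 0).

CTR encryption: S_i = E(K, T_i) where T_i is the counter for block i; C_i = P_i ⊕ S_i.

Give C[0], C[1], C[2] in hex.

C[0] = 0x15, C[1] = 0xEE, C[2] = 0xF9

C[0]: T = 0xCD, S = E(K, T) = 0xF3; 0xE6 ⊕ 0xF3 = 0x15.
C[1]: T = 0xCE, S = E(K, T) = 0xF4; 0x1A ⊕ 0xF4 = 0xEE.
C[2]: T = 0xCF, S = E(K, T) = 0xF5; 0x0C ⊕ 0xF5 = 0xF9.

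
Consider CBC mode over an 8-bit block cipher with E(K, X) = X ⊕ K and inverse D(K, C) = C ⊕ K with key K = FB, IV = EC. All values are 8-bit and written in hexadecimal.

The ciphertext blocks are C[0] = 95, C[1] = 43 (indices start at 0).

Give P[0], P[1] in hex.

P[0] = 82, P[1] = 2D

CBC decryption: P_i = D(K, C_i) ⊕ C_{i−1}, with C_{−1} = IV.
P[0]: D(K, 95) = 6E; 6E ⊕ EC = 82.
P[1]: D(K, 43) = B8; B8 ⊕ 95 = 2D.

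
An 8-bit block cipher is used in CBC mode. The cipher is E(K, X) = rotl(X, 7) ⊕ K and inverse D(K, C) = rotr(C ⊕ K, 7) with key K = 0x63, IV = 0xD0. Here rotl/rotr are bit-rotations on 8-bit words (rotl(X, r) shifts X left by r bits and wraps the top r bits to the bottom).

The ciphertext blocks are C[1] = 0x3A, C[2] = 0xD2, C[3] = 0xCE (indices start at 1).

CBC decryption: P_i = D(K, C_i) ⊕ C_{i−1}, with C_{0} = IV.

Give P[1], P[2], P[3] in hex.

P[1]: D(K, 0x3A) = 0xB2; 0xB2 ⊕ 0xD0 = 0x62.
P[2]: D(K, 0xD2) = 0x63; 0x63 ⊕ 0x3A = 0x59.
P[3]: D(K, 0xCE) = 0x5B; 0x5B ⊕ 0xD2 = 0x89.

P[1] = 0x62, P[2] = 0x59, P[3] = 0x89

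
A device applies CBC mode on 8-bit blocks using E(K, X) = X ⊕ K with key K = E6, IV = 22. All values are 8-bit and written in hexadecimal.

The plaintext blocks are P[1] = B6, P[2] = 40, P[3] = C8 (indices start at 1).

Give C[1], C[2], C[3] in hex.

C[1] = 72, C[2] = D4, C[3] = FA

CBC encryption: C_i = E(K, P_i ⊕ C_{i−1}), with C_{0} = IV.
C[1]: P[1] ⊕ 22 = 94; E(K, 94) = 72.
C[2]: P[2] ⊕ 72 = 32; E(K, 32) = D4.
C[3]: P[3] ⊕ D4 = 1C; E(K, 1C) = FA.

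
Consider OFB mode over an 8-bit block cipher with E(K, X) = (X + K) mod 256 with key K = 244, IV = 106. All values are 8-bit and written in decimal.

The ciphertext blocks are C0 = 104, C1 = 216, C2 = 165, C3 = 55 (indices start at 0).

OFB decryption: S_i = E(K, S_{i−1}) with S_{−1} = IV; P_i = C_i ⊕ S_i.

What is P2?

P2 = 227

P0: S = E(K, 106) = 94; 104 ⊕ 94 = 54.
P1: S = E(K, 94) = 82; 216 ⊕ 82 = 138.
P2: S = E(K, 82) = 70; 165 ⊕ 70 = 227.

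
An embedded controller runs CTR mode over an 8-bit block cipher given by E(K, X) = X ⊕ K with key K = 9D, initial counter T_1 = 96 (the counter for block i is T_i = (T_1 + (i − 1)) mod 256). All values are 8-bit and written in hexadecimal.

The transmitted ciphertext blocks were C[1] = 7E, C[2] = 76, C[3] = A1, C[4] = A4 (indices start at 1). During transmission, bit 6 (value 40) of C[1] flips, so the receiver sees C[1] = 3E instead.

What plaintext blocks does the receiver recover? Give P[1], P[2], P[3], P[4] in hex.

P[1] = 35, P[2] = 7C, P[3] = A4, P[4] = A0

CTR decryption: S_i = E(K, T_i) where T_i is the counter for block i; P_i = C_i ⊕ S_i.
Only C[1] changed, to 3E. In CTR, a change in C_i flips the same bit in P_i only; the keystream is unaffected. Decrypting the received ciphertext:
P[1]: T = 96, S = E(K, T) = 0B; 3E ⊕ 0B = 35.
P[2]: T = 97, S = E(K, T) = 0A; 76 ⊕ 0A = 7C.
P[3]: T = 98, S = E(K, T) = 05; A1 ⊕ 05 = A4.
P[4]: T = 99, S = E(K, T) = 04; A4 ⊕ 04 = A0.
Blocks that differ from the original plaintext: P[1].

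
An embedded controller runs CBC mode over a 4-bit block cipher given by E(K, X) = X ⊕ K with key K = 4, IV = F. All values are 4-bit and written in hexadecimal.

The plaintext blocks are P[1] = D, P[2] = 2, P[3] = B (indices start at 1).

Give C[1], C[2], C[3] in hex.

CBC encryption: C_i = E(K, P_i ⊕ C_{i−1}), with C_{0} = IV.
C[1]: P[1] ⊕ F = 2; E(K, 2) = 6.
C[2]: P[2] ⊕ 6 = 4; E(K, 4) = 0.
C[3]: P[3] ⊕ 0 = B; E(K, B) = F.

C[1] = 6, C[2] = 0, C[3] = F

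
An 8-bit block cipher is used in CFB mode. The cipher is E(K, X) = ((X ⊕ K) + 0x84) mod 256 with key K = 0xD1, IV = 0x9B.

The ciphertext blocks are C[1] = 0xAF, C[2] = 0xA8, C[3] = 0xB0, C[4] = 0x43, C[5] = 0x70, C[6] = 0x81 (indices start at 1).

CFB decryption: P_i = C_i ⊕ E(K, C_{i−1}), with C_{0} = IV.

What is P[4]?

P[4] = 0xA6

P[4]: E(K, 0xB0) = 0xE5; 0x43 ⊕ 0xE5 = 0xA6.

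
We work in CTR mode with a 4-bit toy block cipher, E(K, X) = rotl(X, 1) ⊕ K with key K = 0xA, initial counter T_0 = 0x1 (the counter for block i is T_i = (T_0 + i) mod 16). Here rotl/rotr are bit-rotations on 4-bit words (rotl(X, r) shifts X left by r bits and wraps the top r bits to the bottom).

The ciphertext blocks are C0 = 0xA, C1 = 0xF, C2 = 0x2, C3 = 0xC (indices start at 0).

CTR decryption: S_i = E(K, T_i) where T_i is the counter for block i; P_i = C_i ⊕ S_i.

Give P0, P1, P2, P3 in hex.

P0 = 0x2, P1 = 0x1, P2 = 0xE, P3 = 0xE

P0: T = 0x1, S = E(K, T) = 0x8; 0xA ⊕ 0x8 = 0x2.
P1: T = 0x2, S = E(K, T) = 0xE; 0xF ⊕ 0xE = 0x1.
P2: T = 0x3, S = E(K, T) = 0xC; 0x2 ⊕ 0xC = 0xE.
P3: T = 0x4, S = E(K, T) = 0x2; 0xC ⊕ 0x2 = 0xE.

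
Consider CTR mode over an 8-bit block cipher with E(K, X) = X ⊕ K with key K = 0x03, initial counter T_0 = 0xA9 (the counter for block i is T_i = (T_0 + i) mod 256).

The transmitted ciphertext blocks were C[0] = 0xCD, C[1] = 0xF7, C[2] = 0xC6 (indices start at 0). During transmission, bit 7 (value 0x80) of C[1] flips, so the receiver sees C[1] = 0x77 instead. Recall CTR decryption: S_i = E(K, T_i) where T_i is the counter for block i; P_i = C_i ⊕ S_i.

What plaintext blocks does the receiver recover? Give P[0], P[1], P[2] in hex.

P[0] = 0x67, P[1] = 0xDE, P[2] = 0x6E

Only C[1] changed, to 0x77. In CTR, a change in C_i flips the same bit in P_i only; the keystream is unaffected. Decrypting the received ciphertext:
P[0]: T = 0xA9, S = E(K, T) = 0xAA; 0xCD ⊕ 0xAA = 0x67.
P[1]: T = 0xAA, S = E(K, T) = 0xA9; 0x77 ⊕ 0xA9 = 0xDE.
P[2]: T = 0xAB, S = E(K, T) = 0xA8; 0xC6 ⊕ 0xA8 = 0x6E.
Blocks that differ from the original plaintext: P[1].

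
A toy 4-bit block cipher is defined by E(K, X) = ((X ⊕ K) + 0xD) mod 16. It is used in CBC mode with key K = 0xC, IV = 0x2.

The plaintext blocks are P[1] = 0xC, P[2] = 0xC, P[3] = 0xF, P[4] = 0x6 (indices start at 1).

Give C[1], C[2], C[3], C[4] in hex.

C[1] = 0xF, C[2] = 0xC, C[3] = 0xC, C[4] = 0x3

CBC encryption: C_i = E(K, P_i ⊕ C_{i−1}), with C_{0} = IV.
C[1]: P[1] ⊕ 0x2 = 0xE; E(K, 0xE) = 0xF.
C[2]: P[2] ⊕ 0xF = 0x3; E(K, 0x3) = 0xC.
C[3]: P[3] ⊕ 0xC = 0x3; E(K, 0x3) = 0xC.
C[4]: P[4] ⊕ 0xC = 0xA; E(K, 0xA) = 0x3.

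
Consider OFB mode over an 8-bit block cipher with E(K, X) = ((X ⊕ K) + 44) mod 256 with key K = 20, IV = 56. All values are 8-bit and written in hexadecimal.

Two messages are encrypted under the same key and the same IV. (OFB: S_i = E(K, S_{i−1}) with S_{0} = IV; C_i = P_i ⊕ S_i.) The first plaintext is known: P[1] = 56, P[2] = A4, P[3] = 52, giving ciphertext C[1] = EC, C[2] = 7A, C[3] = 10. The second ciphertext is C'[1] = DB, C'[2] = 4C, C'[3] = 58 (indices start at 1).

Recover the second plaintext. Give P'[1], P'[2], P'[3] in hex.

In OFB with a reused IV, both messages share the same keystream S_i, so C_i ⊕ C'_i = P_i ⊕ P'_i and thus P'_i = P_i ⊕ C_i ⊕ C'_i.
P'[1]: 56 ⊕ EC ⊕ DB = 61.
P'[2]: A4 ⊕ 7A ⊕ 4C = 92.
P'[3]: 52 ⊕ 10 ⊕ 58 = 1A.

P'[1] = 61, P'[2] = 92, P'[3] = 1A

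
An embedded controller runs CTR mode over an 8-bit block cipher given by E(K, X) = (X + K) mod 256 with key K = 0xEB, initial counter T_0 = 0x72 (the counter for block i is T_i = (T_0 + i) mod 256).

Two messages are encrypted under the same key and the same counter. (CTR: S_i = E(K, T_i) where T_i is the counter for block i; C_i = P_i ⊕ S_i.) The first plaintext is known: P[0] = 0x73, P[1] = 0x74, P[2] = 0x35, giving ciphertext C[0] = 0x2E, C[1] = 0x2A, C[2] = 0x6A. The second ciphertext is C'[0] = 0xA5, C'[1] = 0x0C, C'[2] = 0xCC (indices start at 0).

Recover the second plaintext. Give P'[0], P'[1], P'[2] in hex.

In CTR with a reused counter, both messages share the same keystream S_i, so C_i ⊕ C'_i = P_i ⊕ P'_i and thus P'_i = P_i ⊕ C_i ⊕ C'_i.
P'[0]: 0x73 ⊕ 0x2E ⊕ 0xA5 = 0xF8.
P'[1]: 0x74 ⊕ 0x2A ⊕ 0x0C = 0x52.
P'[2]: 0x35 ⊕ 0x6A ⊕ 0xCC = 0x93.

P'[0] = 0xF8, P'[1] = 0x52, P'[2] = 0x93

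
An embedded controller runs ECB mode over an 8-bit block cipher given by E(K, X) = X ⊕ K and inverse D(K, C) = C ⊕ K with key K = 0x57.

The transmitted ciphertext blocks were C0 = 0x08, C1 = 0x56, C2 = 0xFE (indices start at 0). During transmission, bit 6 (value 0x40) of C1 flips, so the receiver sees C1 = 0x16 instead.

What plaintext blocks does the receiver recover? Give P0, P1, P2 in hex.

P0 = 0x5F, P1 = 0x41, P2 = 0xA9

ECB decryption: P_i = D(K, C_i).
Only C1 changed, to 0x16. In ECB, a change in C_i affects only P_i. Decrypting the received ciphertext:
P0: D(K, 0x08) = 0x5F.
P1: D(K, 0x16) = 0x41.
P2: D(K, 0xFE) = 0xA9.
Blocks that differ from the original plaintext: P1.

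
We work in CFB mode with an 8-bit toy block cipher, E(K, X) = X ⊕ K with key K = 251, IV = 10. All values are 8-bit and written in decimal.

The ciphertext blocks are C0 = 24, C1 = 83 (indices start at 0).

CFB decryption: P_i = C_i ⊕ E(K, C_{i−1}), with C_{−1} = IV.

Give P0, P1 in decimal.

P0: E(K, 10) = 241; 24 ⊕ 241 = 233.
P1: E(K, 24) = 227; 83 ⊕ 227 = 176.

P0 = 233, P1 = 176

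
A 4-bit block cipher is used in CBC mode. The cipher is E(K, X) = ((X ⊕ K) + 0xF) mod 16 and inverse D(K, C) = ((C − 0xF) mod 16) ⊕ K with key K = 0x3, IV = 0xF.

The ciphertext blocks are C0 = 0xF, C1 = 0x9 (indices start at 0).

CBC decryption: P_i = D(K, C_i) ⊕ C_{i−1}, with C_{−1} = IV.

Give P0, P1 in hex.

P0 = 0xC, P1 = 0x6

P0: D(K, 0xF) = 0x3; 0x3 ⊕ 0xF = 0xC.
P1: D(K, 0x9) = 0x9; 0x9 ⊕ 0xF = 0x6.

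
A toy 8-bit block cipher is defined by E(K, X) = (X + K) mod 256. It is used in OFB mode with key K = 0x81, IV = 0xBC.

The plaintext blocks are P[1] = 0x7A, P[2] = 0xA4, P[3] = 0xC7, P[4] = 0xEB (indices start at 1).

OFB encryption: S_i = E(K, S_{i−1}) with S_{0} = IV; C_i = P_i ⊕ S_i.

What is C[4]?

C[1]: S = E(K, 0xBC) = 0x3D; 0x7A ⊕ 0x3D = 0x47.
C[2]: S = E(K, 0x3D) = 0xBE; 0xA4 ⊕ 0xBE = 0x1A.
C[3]: S = E(K, 0xBE) = 0x3F; 0xC7 ⊕ 0x3F = 0xF8.
C[4]: S = E(K, 0x3F) = 0xC0; 0xEB ⊕ 0xC0 = 0x2B.

C[4] = 0x2B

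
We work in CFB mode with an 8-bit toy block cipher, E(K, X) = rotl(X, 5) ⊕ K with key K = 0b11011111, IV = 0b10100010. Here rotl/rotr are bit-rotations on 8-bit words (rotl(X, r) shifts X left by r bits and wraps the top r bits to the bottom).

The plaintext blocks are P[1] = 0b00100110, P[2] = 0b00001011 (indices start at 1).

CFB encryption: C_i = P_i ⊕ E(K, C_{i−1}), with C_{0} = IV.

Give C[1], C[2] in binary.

C[1] = 0b10101101, C[2] = 0b01100001

C[1]: E(K, 0b10100010) = 0b10001011; 0b00100110 ⊕ 0b10001011 = 0b10101101.
C[2]: E(K, 0b10101101) = 0b01101010; 0b00001011 ⊕ 0b01101010 = 0b01100001.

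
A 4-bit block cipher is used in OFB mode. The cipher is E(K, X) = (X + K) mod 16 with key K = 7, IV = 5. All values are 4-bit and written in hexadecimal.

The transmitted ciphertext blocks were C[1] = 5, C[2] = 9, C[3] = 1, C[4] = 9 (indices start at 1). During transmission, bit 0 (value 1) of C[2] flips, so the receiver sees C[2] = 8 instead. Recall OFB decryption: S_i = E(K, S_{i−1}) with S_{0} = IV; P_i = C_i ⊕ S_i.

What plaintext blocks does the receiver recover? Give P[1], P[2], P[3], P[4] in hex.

P[1] = 9, P[2] = B, P[3] = B, P[4] = 8

Only C[2] changed, to 8. In OFB, a change in C_i flips the same bit in P_i only; the keystream is unaffected. Decrypting the received ciphertext:
P[1]: S = E(K, 5) = C; 5 ⊕ C = 9.
P[2]: S = E(K, C) = 3; 8 ⊕ 3 = B.
P[3]: S = E(K, 3) = A; 1 ⊕ A = B.
P[4]: S = E(K, A) = 1; 9 ⊕ 1 = 8.
Blocks that differ from the original plaintext: P[2].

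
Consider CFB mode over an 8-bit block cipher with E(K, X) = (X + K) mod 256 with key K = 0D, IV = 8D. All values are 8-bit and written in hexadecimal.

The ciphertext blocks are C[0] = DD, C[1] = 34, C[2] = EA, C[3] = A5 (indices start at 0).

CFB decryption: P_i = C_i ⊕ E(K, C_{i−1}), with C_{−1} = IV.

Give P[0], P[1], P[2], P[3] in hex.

P[0] = 47, P[1] = DE, P[2] = AB, P[3] = 52

P[0]: E(K, 8D) = 9A; DD ⊕ 9A = 47.
P[1]: E(K, DD) = EA; 34 ⊕ EA = DE.
P[2]: E(K, 34) = 41; EA ⊕ 41 = AB.
P[3]: E(K, EA) = F7; A5 ⊕ F7 = 52.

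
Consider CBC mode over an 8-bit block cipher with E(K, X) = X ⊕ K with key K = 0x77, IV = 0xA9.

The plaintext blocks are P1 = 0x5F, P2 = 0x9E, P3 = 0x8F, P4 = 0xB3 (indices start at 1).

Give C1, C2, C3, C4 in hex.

C1 = 0x81, C2 = 0x68, C3 = 0x90, C4 = 0x54

CBC encryption: C_i = E(K, P_i ⊕ C_{i−1}), with C_{0} = IV.
C1: P1 ⊕ 0xA9 = 0xF6; E(K, 0xF6) = 0x81.
C2: P2 ⊕ 0x81 = 0x1F; E(K, 0x1F) = 0x68.
C3: P3 ⊕ 0x68 = 0xE7; E(K, 0xE7) = 0x90.
C4: P4 ⊕ 0x90 = 0x23; E(K, 0x23) = 0x54.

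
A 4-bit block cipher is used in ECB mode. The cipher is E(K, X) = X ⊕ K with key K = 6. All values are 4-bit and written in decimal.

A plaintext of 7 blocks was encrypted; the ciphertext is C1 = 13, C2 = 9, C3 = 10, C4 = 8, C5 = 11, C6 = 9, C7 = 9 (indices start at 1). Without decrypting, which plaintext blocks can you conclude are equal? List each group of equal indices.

ECB encrypts each block independently with the same key, so equal ciphertext blocks imply equal plaintext blocks.
C2 = C6 = C7 = 9, so P2 = P6 = P7.

P2 = P6 = P7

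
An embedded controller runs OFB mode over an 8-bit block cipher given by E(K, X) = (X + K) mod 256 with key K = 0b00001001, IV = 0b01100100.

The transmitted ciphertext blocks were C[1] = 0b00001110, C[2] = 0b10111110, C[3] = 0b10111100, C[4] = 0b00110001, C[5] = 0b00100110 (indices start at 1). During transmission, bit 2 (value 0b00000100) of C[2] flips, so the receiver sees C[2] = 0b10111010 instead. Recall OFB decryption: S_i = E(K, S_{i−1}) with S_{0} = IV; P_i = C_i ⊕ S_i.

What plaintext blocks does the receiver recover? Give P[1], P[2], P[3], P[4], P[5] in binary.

P[1] = 0b01100011, P[2] = 0b11001100, P[3] = 0b11000011, P[4] = 0b10111001, P[5] = 0b10110111

Only C[2] changed, to 0b10111010. In OFB, a change in C_i flips the same bit in P_i only; the keystream is unaffected. Decrypting the received ciphertext:
P[1]: S = E(K, 0b01100100) = 0b01101101; 0b00001110 ⊕ 0b01101101 = 0b01100011.
P[2]: S = E(K, 0b01101101) = 0b01110110; 0b10111010 ⊕ 0b01110110 = 0b11001100.
P[3]: S = E(K, 0b01110110) = 0b01111111; 0b10111100 ⊕ 0b01111111 = 0b11000011.
P[4]: S = E(K, 0b01111111) = 0b10001000; 0b00110001 ⊕ 0b10001000 = 0b10111001.
P[5]: S = E(K, 0b10001000) = 0b10010001; 0b00100110 ⊕ 0b10010001 = 0b10110111.
Blocks that differ from the original plaintext: P[2].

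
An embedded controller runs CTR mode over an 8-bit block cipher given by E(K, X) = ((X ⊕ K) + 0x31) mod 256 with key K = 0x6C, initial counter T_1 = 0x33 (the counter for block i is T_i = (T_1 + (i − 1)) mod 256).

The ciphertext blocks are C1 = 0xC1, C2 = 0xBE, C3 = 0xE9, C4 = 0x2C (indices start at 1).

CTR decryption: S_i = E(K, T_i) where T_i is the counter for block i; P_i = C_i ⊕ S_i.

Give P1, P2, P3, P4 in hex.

P1: T = 0x33, S = E(K, T) = 0x90; 0xC1 ⊕ 0x90 = 0x51.
P2: T = 0x34, S = E(K, T) = 0x89; 0xBE ⊕ 0x89 = 0x37.
P3: T = 0x35, S = E(K, T) = 0x8A; 0xE9 ⊕ 0x8A = 0x63.
P4: T = 0x36, S = E(K, T) = 0x8B; 0x2C ⊕ 0x8B = 0xA7.

P1 = 0x51, P2 = 0x37, P3 = 0x63, P4 = 0xA7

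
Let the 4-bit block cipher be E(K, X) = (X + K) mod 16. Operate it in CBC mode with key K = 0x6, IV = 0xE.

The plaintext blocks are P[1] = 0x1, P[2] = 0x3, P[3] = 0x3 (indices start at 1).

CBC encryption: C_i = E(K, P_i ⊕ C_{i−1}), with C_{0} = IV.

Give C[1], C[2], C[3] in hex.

C[1] = 0x5, C[2] = 0xC, C[3] = 0x5

C[1]: P[1] ⊕ 0xE = 0xF; E(K, 0xF) = 0x5.
C[2]: P[2] ⊕ 0x5 = 0x6; E(K, 0x6) = 0xC.
C[3]: P[3] ⊕ 0xC = 0xF; E(K, 0xF) = 0x5.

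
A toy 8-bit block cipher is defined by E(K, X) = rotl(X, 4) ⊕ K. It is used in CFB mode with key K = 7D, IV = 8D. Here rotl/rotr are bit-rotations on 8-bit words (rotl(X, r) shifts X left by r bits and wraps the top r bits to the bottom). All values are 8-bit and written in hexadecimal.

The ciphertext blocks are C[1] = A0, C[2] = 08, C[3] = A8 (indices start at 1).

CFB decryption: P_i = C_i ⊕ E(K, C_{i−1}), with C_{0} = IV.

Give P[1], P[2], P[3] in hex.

P[1] = 05, P[2] = 7F, P[3] = 55

P[1]: E(K, 8D) = A5; A0 ⊕ A5 = 05.
P[2]: E(K, A0) = 77; 08 ⊕ 77 = 7F.
P[3]: E(K, 08) = FD; A8 ⊕ FD = 55.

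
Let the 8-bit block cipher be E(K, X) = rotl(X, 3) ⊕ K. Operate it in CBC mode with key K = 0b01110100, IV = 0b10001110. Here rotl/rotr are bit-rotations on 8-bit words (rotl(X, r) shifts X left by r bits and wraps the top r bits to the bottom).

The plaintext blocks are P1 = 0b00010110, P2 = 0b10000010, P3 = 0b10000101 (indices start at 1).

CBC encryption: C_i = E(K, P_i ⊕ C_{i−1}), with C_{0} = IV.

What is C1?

C1 = 0b10110000

C1: P1 ⊕ 0b10001110 = 0b10011000; E(K, 0b10011000) = 0b10110000.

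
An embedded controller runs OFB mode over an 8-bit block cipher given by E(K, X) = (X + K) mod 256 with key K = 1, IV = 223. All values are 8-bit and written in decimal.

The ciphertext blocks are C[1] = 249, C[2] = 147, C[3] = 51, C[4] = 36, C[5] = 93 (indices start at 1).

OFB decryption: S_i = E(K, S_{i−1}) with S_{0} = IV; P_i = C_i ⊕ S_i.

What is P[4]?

P[1]: S = E(K, 223) = 224; 249 ⊕ 224 = 25.
P[2]: S = E(K, 224) = 225; 147 ⊕ 225 = 114.
P[3]: S = E(K, 225) = 226; 51 ⊕ 226 = 209.
P[4]: S = E(K, 226) = 227; 36 ⊕ 227 = 199.

P[4] = 199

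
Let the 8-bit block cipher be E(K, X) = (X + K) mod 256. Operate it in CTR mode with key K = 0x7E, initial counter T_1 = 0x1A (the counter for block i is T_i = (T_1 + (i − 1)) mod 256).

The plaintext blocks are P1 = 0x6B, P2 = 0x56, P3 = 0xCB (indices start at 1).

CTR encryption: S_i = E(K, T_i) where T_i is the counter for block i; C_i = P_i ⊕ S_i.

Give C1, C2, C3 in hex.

C1 = 0xF3, C2 = 0xCF, C3 = 0x51

C1: T = 0x1A, S = E(K, T) = 0x98; 0x6B ⊕ 0x98 = 0xF3.
C2: T = 0x1B, S = E(K, T) = 0x99; 0x56 ⊕ 0x99 = 0xCF.
C3: T = 0x1C, S = E(K, T) = 0x9A; 0xCB ⊕ 0x9A = 0x51.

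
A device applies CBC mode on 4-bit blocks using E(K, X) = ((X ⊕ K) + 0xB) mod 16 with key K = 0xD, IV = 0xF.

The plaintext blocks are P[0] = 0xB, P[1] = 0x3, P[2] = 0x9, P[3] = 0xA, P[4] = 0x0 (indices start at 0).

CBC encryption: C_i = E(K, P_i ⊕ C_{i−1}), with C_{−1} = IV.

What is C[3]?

C[3] = 0x6

C[0]: P[0] ⊕ 0xF = 0x4; E(K, 0x4) = 0x4.
C[1]: P[1] ⊕ 0x4 = 0x7; E(K, 0x7) = 0x5.
C[2]: P[2] ⊕ 0x5 = 0xC; E(K, 0xC) = 0xC.
C[3]: P[3] ⊕ 0xC = 0x6; E(K, 0x6) = 0x6.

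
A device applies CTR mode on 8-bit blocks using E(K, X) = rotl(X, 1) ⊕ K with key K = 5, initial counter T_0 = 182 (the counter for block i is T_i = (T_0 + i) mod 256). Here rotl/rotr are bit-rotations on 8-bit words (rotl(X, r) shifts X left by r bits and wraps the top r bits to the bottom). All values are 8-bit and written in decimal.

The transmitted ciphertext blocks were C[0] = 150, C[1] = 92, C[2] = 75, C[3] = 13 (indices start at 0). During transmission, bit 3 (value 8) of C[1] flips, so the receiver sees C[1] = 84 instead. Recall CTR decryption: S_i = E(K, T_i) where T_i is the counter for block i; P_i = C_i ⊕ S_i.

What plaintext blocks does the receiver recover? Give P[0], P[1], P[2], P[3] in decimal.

P[0] = 254, P[1] = 62, P[2] = 63, P[3] = 123

Only C[1] changed, to 84. In CTR, a change in C_i flips the same bit in P_i only; the keystream is unaffected. Decrypting the received ciphertext:
P[0]: T = 182, S = E(K, T) = 104; 150 ⊕ 104 = 254.
P[1]: T = 183, S = E(K, T) = 106; 84 ⊕ 106 = 62.
P[2]: T = 184, S = E(K, T) = 116; 75 ⊕ 116 = 63.
P[3]: T = 185, S = E(K, T) = 118; 13 ⊕ 118 = 123.
Blocks that differ from the original plaintext: P[1].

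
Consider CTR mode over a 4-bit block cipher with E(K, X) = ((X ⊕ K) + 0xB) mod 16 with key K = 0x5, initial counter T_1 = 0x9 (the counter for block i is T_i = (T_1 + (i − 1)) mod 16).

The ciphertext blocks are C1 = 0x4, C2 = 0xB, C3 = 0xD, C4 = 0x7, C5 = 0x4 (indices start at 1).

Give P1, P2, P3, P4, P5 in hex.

CTR decryption: S_i = E(K, T_i) where T_i is the counter for block i; P_i = C_i ⊕ S_i.
P1: T = 0x9, S = E(K, T) = 0x7; 0x4 ⊕ 0x7 = 0x3.
P2: T = 0xA, S = E(K, T) = 0xA; 0xB ⊕ 0xA = 0x1.
P3: T = 0xB, S = E(K, T) = 0x9; 0xD ⊕ 0x9 = 0x4.
P4: T = 0xC, S = E(K, T) = 0x4; 0x7 ⊕ 0x4 = 0x3.
P5: T = 0xD, S = E(K, T) = 0x3; 0x4 ⊕ 0x3 = 0x7.

P1 = 0x3, P2 = 0x1, P3 = 0x4, P4 = 0x3, P5 = 0x7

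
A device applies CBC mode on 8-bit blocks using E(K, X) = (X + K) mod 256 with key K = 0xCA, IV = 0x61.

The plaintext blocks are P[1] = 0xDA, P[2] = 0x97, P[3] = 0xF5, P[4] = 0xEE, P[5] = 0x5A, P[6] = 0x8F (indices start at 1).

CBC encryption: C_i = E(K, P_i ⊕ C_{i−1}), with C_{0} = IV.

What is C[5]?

C[1]: P[1] ⊕ 0x61 = 0xBB; E(K, 0xBB) = 0x85.
C[2]: P[2] ⊕ 0x85 = 0x12; E(K, 0x12) = 0xDC.
C[3]: P[3] ⊕ 0xDC = 0x29; E(K, 0x29) = 0xF3.
C[4]: P[4] ⊕ 0xF3 = 0x1D; E(K, 0x1D) = 0xE7.
C[5]: P[5] ⊕ 0xE7 = 0xBD; E(K, 0xBD) = 0x87.

C[5] = 0x87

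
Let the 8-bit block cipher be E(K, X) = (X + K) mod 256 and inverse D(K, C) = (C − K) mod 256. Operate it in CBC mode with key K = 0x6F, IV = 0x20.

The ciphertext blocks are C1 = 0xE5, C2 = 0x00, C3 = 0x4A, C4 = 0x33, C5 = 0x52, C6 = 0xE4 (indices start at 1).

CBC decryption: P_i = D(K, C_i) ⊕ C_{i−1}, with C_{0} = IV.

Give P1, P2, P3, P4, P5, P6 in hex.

P1 = 0x56, P2 = 0x74, P3 = 0xDB, P4 = 0x8E, P5 = 0xD0, P6 = 0x27

P1: D(K, 0xE5) = 0x76; 0x76 ⊕ 0x20 = 0x56.
P2: D(K, 0x00) = 0x91; 0x91 ⊕ 0xE5 = 0x74.
P3: D(K, 0x4A) = 0xDB; 0xDB ⊕ 0x00 = 0xDB.
P4: D(K, 0x33) = 0xC4; 0xC4 ⊕ 0x4A = 0x8E.
P5: D(K, 0x52) = 0xE3; 0xE3 ⊕ 0x33 = 0xD0.
P6: D(K, 0xE4) = 0x75; 0x75 ⊕ 0x52 = 0x27.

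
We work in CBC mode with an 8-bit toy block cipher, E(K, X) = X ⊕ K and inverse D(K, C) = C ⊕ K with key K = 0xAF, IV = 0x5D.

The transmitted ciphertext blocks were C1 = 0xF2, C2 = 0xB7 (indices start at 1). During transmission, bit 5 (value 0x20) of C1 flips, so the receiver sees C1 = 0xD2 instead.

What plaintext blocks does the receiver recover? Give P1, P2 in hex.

P1 = 0x20, P2 = 0xCA

CBC decryption: P_i = D(K, C_i) ⊕ C_{i−1}, with C_{0} = IV.
Only C1 changed, to 0xD2. In CBC, a change in C_i garbles P_i and flips the same bit in P_{i+1}. Decrypting the received ciphertext:
P1: D(K, 0xD2) = 0x7D; 0x7D ⊕ 0x5D = 0x20.
P2: D(K, 0xB7) = 0x18; 0x18 ⊕ 0xD2 = 0xCA.
Blocks that differ from the original plaintext: P1, P2.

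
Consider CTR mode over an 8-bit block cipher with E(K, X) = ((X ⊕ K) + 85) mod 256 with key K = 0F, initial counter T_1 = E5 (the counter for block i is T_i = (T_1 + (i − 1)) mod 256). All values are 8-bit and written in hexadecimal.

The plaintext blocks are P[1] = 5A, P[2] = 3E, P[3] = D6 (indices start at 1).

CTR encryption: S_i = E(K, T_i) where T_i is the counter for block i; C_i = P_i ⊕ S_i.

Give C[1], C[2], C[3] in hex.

C[1]: T = E5, S = E(K, T) = 6F; 5A ⊕ 6F = 35.
C[2]: T = E6, S = E(K, T) = 6E; 3E ⊕ 6E = 50.
C[3]: T = E7, S = E(K, T) = 6D; D6 ⊕ 6D = BB.

C[1] = 35, C[2] = 50, C[3] = BB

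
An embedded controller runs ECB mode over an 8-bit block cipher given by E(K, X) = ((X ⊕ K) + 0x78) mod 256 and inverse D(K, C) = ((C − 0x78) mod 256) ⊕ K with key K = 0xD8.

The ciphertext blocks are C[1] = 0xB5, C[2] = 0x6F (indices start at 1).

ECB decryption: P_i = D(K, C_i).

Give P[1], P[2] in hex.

P[1] = 0xE5, P[2] = 0x2F

P[1]: D(K, 0xB5) = 0xE5.
P[2]: D(K, 0x6F) = 0x2F.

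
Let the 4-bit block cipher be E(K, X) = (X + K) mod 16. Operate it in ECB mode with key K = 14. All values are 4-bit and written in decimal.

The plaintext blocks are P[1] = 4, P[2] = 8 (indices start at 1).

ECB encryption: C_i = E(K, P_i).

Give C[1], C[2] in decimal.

C[1] = 2, C[2] = 6

C[1]: E(K, 4) = 2.
C[2]: E(K, 8) = 6.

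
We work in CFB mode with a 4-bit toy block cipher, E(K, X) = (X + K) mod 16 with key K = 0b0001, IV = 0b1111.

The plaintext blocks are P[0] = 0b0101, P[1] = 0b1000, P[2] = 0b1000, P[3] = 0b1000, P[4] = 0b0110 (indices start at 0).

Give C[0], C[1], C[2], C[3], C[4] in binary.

C[0] = 0b0101, C[1] = 0b1110, C[2] = 0b0111, C[3] = 0b0000, C[4] = 0b0111

CFB encryption: C_i = P_i ⊕ E(K, C_{i−1}), with C_{−1} = IV.
C[0]: E(K, 0b1111) = 0b0000; 0b0101 ⊕ 0b0000 = 0b0101.
C[1]: E(K, 0b0101) = 0b0110; 0b1000 ⊕ 0b0110 = 0b1110.
C[2]: E(K, 0b1110) = 0b1111; 0b1000 ⊕ 0b1111 = 0b0111.
C[3]: E(K, 0b0111) = 0b1000; 0b1000 ⊕ 0b1000 = 0b0000.
C[4]: E(K, 0b0000) = 0b0001; 0b0110 ⊕ 0b0001 = 0b0111.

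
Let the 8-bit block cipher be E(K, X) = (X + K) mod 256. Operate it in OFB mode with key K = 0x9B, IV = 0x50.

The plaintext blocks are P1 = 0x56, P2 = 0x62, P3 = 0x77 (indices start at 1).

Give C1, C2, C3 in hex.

C1 = 0xBD, C2 = 0xE4, C3 = 0x56

OFB encryption: S_i = E(K, S_{i−1}) with S_{0} = IV; C_i = P_i ⊕ S_i.
C1: S = E(K, 0x50) = 0xEB; 0x56 ⊕ 0xEB = 0xBD.
C2: S = E(K, 0xEB) = 0x86; 0x62 ⊕ 0x86 = 0xE4.
C3: S = E(K, 0x86) = 0x21; 0x77 ⊕ 0x21 = 0x56.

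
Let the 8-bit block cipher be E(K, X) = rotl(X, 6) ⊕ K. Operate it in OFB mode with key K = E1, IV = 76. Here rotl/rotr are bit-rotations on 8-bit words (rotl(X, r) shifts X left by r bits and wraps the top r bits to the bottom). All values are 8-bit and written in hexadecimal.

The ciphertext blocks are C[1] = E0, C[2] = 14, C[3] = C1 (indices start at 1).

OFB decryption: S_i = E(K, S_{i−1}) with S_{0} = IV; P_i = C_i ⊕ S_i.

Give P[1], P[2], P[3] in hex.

P[1]: S = E(K, 76) = 7C; E0 ⊕ 7C = 9C.
P[2]: S = E(K, 7C) = FE; 14 ⊕ FE = EA.
P[3]: S = E(K, FE) = 5E; C1 ⊕ 5E = 9F.

P[1] = 9C, P[2] = EA, P[3] = 9F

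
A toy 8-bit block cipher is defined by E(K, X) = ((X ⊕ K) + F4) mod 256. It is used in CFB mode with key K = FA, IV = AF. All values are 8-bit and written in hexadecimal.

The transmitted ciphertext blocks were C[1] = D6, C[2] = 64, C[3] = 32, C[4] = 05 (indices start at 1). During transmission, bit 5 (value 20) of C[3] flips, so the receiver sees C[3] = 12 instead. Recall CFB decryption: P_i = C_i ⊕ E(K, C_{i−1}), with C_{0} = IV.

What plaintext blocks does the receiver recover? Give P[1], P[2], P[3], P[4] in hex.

Only C[3] changed, to 12. In CFB, a change in C_i flips the same bit in P_i and garbles P_{i+1}. Decrypting the received ciphertext:
P[1]: E(K, AF) = 49; D6 ⊕ 49 = 9F.
P[2]: E(K, D6) = 20; 64 ⊕ 20 = 44.
P[3]: E(K, 64) = 92; 12 ⊕ 92 = 80.
P[4]: E(K, 12) = DC; 05 ⊕ DC = D9.
Blocks that differ from the original plaintext: P[3], P[4].

P[1] = 9F, P[2] = 44, P[3] = 80, P[4] = D9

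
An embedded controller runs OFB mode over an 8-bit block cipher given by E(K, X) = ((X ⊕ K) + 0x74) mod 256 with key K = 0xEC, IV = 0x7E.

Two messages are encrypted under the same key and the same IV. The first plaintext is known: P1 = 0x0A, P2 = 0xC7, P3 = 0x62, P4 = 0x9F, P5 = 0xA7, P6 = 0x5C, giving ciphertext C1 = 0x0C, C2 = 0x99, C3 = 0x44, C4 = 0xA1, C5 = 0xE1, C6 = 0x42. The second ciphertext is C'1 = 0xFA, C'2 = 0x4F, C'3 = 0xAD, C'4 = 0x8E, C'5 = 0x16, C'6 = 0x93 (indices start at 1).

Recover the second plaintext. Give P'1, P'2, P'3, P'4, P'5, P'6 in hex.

P'1 = 0xFC, P'2 = 0x11, P'3 = 0x8B, P'4 = 0xB0, P'5 = 0x50, P'6 = 0x8D

In OFB with a reused IV, both messages share the same keystream S_i, so C_i ⊕ C'_i = P_i ⊕ P'_i and thus P'_i = P_i ⊕ C_i ⊕ C'_i.
P'1: 0x0A ⊕ 0x0C ⊕ 0xFA = 0xFC.
P'2: 0xC7 ⊕ 0x99 ⊕ 0x4F = 0x11.
P'3: 0x62 ⊕ 0x44 ⊕ 0xAD = 0x8B.
P'4: 0x9F ⊕ 0xA1 ⊕ 0x8E = 0xB0.
P'5: 0xA7 ⊕ 0xE1 ⊕ 0x16 = 0x50.
P'6: 0x5C ⊕ 0x42 ⊕ 0x93 = 0x8D.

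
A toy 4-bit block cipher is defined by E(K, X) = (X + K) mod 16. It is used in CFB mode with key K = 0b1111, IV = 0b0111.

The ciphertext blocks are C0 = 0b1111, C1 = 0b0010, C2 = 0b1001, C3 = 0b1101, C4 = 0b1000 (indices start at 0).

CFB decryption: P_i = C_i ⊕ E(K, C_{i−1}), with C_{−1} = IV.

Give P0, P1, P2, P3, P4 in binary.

P0 = 0b1001, P1 = 0b1100, P2 = 0b1000, P3 = 0b0101, P4 = 0b0100

P0: E(K, 0b0111) = 0b0110; 0b1111 ⊕ 0b0110 = 0b1001.
P1: E(K, 0b1111) = 0b1110; 0b0010 ⊕ 0b1110 = 0b1100.
P2: E(K, 0b0010) = 0b0001; 0b1001 ⊕ 0b0001 = 0b1000.
P3: E(K, 0b1001) = 0b1000; 0b1101 ⊕ 0b1000 = 0b0101.
P4: E(K, 0b1101) = 0b1100; 0b1000 ⊕ 0b1100 = 0b0100.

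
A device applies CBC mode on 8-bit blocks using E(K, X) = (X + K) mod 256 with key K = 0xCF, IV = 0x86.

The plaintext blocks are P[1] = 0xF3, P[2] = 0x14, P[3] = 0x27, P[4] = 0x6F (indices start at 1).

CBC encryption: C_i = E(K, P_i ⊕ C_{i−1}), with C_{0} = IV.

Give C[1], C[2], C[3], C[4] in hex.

C[1] = 0x44, C[2] = 0x1F, C[3] = 0x07, C[4] = 0x37

C[1]: P[1] ⊕ 0x86 = 0x75; E(K, 0x75) = 0x44.
C[2]: P[2] ⊕ 0x44 = 0x50; E(K, 0x50) = 0x1F.
C[3]: P[3] ⊕ 0x1F = 0x38; E(K, 0x38) = 0x07.
C[4]: P[4] ⊕ 0x07 = 0x68; E(K, 0x68) = 0x37.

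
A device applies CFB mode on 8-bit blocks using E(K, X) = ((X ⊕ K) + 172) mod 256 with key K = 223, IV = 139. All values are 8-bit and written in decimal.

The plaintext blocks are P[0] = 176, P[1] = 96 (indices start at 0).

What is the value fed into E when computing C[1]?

CFB encryption: C_i = P_i ⊕ E(K, C_{i−1}), with C_{−1} = IV.
C[0]: E(K, 139) = 0; 176 ⊕ 0 = 176.
C[1]: E(K, 176) = 27; 96 ⊕ 27 = 123.
So the input to E for block [1] is 176.

176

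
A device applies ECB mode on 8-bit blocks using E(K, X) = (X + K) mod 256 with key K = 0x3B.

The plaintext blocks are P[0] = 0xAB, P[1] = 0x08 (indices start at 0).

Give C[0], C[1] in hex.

C[0] = 0xE6, C[1] = 0x43

ECB encryption: C_i = E(K, P_i).
C[0]: E(K, 0xAB) = 0xE6.
C[1]: E(K, 0x08) = 0x43.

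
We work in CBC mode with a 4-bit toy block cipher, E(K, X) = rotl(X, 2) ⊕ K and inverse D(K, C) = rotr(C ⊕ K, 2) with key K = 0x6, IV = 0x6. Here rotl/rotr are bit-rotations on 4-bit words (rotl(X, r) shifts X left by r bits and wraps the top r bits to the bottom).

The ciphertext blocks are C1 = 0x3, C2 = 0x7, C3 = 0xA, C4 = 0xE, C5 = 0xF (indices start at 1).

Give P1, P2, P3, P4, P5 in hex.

CBC decryption: P_i = D(K, C_i) ⊕ C_{i−1}, with C_{0} = IV.
P1: D(K, 0x3) = 0x5; 0x5 ⊕ 0x6 = 0x3.
P2: D(K, 0x7) = 0x4; 0x4 ⊕ 0x3 = 0x7.
P3: D(K, 0xA) = 0x3; 0x3 ⊕ 0x7 = 0x4.
P4: D(K, 0xE) = 0x2; 0x2 ⊕ 0xA = 0x8.
P5: D(K, 0xF) = 0x6; 0x6 ⊕ 0xE = 0x8.

P1 = 0x3, P2 = 0x7, P3 = 0x4, P4 = 0x8, P5 = 0x8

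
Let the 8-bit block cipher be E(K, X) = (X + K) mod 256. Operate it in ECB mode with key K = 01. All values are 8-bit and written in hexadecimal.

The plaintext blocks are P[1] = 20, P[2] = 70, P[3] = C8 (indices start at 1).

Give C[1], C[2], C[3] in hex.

ECB encryption: C_i = E(K, P_i).
C[1]: E(K, 20) = 21.
C[2]: E(K, 70) = 71.
C[3]: E(K, C8) = C9.

C[1] = 21, C[2] = 71, C[3] = C9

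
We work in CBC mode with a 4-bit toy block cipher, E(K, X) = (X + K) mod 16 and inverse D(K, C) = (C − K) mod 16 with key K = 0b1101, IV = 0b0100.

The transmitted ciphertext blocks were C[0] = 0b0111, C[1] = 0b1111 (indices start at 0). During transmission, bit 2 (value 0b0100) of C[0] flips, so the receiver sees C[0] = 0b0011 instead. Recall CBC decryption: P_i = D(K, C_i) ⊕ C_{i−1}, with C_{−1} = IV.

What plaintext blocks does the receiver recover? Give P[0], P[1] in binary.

Only C[0] changed, to 0b0011. In CBC, a change in C_i garbles P_i and flips the same bit in P_{i+1}. Decrypting the received ciphertext:
P[0]: D(K, 0b0011) = 0b0110; 0b0110 ⊕ 0b0100 = 0b0010.
P[1]: D(K, 0b1111) = 0b0010; 0b0010 ⊕ 0b0011 = 0b0001.
Blocks that differ from the original plaintext: P[0], P[1].

P[0] = 0b0010, P[1] = 0b0001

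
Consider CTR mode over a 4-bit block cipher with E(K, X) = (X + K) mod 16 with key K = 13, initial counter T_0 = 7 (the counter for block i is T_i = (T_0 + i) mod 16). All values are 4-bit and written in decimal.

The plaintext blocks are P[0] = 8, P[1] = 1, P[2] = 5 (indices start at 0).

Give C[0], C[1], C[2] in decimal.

C[0] = 12, C[1] = 4, C[2] = 3

CTR encryption: S_i = E(K, T_i) where T_i is the counter for block i; C_i = P_i ⊕ S_i.
C[0]: T = 7, S = E(K, T) = 4; 8 ⊕ 4 = 12.
C[1]: T = 8, S = E(K, T) = 5; 1 ⊕ 5 = 4.
C[2]: T = 9, S = E(K, T) = 6; 5 ⊕ 6 = 3.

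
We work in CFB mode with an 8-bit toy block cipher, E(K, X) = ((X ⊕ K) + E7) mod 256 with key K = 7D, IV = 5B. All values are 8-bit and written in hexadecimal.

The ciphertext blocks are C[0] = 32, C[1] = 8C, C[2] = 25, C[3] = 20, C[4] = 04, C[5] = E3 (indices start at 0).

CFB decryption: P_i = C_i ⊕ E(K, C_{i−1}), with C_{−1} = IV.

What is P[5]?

P[5] = 83

P[5]: E(K, 04) = 60; E3 ⊕ 60 = 83.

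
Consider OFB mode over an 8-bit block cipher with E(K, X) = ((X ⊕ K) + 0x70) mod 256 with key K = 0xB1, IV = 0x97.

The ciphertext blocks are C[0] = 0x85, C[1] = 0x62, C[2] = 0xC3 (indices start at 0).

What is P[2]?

OFB decryption: S_i = E(K, S_{i−1}) with S_{−1} = IV; P_i = C_i ⊕ S_i.
P[0]: S = E(K, 0x97) = 0x96; 0x85 ⊕ 0x96 = 0x13.
P[1]: S = E(K, 0x96) = 0x97; 0x62 ⊕ 0x97 = 0xF5.
P[2]: S = E(K, 0x97) = 0x96; 0xC3 ⊕ 0x96 = 0x55.

P[2] = 0x55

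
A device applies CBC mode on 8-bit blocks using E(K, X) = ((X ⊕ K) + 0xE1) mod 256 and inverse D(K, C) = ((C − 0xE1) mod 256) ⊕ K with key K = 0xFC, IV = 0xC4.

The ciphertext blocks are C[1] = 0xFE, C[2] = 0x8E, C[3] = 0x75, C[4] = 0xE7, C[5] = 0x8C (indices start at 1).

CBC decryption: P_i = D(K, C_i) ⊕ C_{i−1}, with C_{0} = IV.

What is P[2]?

P[2]: D(K, 0x8E) = 0x51; 0x51 ⊕ 0xFE = 0xAF.

P[2] = 0xAF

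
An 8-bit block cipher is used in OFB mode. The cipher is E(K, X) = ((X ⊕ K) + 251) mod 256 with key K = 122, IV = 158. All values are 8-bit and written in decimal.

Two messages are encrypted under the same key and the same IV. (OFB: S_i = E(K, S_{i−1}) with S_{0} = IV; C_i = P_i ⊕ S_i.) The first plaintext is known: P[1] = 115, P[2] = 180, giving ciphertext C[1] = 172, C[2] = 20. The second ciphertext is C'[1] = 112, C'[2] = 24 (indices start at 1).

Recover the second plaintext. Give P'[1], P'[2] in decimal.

P'[1] = 175, P'[2] = 184

In OFB with a reused IV, both messages share the same keystream S_i, so C_i ⊕ C'_i = P_i ⊕ P'_i and thus P'_i = P_i ⊕ C_i ⊕ C'_i.
P'[1]: 115 ⊕ 172 ⊕ 112 = 175.
P'[2]: 180 ⊕ 20 ⊕ 24 = 184.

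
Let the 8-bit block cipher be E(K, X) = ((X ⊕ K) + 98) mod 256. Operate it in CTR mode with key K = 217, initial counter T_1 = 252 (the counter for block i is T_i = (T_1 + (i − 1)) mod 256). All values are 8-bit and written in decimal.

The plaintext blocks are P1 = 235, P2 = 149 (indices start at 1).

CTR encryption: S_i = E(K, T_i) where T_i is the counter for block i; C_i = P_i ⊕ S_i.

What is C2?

C2 = 19

C1: T = 252, S = E(K, T) = 135; 235 ⊕ 135 = 108.
C2: T = 253, S = E(K, T) = 134; 149 ⊕ 134 = 19.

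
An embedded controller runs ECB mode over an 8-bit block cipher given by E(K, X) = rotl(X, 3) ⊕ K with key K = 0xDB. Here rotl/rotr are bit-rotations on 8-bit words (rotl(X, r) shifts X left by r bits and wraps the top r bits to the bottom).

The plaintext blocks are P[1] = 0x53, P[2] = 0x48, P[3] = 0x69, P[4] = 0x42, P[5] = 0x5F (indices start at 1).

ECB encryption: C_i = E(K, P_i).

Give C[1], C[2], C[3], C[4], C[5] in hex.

C[1]: E(K, 0x53) = 0x41.
C[2]: E(K, 0x48) = 0x99.
C[3]: E(K, 0x69) = 0x90.
C[4]: E(K, 0x42) = 0xC9.
C[5]: E(K, 0x5F) = 0x21.

C[1] = 0x41, C[2] = 0x99, C[3] = 0x90, C[4] = 0xC9, C[5] = 0x21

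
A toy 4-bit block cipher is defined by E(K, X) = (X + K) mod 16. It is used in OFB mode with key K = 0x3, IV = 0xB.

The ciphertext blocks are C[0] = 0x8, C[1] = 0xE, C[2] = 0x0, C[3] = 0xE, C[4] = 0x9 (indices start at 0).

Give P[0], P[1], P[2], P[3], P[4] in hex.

OFB decryption: S_i = E(K, S_{i−1}) with S_{−1} = IV; P_i = C_i ⊕ S_i.
P[0]: S = E(K, 0xB) = 0xE; 0x8 ⊕ 0xE = 0x6.
P[1]: S = E(K, 0xE) = 0x1; 0xE ⊕ 0x1 = 0xF.
P[2]: S = E(K, 0x1) = 0x4; 0x0 ⊕ 0x4 = 0x4.
P[3]: S = E(K, 0x4) = 0x7; 0xE ⊕ 0x7 = 0x9.
P[4]: S = E(K, 0x7) = 0xA; 0x9 ⊕ 0xA = 0x3.

P[0] = 0x6, P[1] = 0xF, P[2] = 0x4, P[3] = 0x9, P[4] = 0x3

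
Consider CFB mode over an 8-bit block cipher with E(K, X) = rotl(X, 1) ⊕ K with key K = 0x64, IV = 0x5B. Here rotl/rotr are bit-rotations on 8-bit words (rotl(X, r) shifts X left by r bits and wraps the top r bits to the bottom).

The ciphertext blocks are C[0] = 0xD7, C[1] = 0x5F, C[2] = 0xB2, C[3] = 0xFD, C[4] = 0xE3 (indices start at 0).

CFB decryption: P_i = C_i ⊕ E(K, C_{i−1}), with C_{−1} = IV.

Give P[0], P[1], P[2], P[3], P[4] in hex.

P[0]: E(K, 0x5B) = 0xD2; 0xD7 ⊕ 0xD2 = 0x05.
P[1]: E(K, 0xD7) = 0xCB; 0x5F ⊕ 0xCB = 0x94.
P[2]: E(K, 0x5F) = 0xDA; 0xB2 ⊕ 0xDA = 0x68.
P[3]: E(K, 0xB2) = 0x01; 0xFD ⊕ 0x01 = 0xFC.
P[4]: E(K, 0xFD) = 0x9F; 0xE3 ⊕ 0x9F = 0x7C.

P[0] = 0x05, P[1] = 0x94, P[2] = 0x68, P[3] = 0xFC, P[4] = 0x7C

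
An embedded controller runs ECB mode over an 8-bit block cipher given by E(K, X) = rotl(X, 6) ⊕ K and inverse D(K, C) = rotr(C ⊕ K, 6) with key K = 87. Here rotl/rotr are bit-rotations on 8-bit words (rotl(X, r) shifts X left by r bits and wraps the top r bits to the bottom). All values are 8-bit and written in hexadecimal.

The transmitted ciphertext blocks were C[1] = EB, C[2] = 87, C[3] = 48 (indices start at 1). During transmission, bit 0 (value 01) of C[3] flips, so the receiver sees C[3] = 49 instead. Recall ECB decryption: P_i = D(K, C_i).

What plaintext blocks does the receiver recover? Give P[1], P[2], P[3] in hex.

P[1] = B1, P[2] = 00, P[3] = 3B

Only C[3] changed, to 49. In ECB, a change in C_i affects only P_i. Decrypting the received ciphertext:
P[1]: D(K, EB) = B1.
P[2]: D(K, 87) = 00.
P[3]: D(K, 49) = 3B.
Blocks that differ from the original plaintext: P[3].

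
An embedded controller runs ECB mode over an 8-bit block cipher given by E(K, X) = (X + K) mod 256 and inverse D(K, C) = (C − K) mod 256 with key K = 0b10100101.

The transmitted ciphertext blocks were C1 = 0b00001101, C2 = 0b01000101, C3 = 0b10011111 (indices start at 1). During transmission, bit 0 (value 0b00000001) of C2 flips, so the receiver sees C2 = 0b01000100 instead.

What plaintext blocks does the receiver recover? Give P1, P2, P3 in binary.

ECB decryption: P_i = D(K, C_i).
Only C2 changed, to 0b01000100. In ECB, a change in C_i affects only P_i. Decrypting the received ciphertext:
P1: D(K, 0b00001101) = 0b01101000.
P2: D(K, 0b01000100) = 0b10011111.
P3: D(K, 0b10011111) = 0b11111010.
Blocks that differ from the original plaintext: P2.

P1 = 0b01101000, P2 = 0b10011111, P3 = 0b11111010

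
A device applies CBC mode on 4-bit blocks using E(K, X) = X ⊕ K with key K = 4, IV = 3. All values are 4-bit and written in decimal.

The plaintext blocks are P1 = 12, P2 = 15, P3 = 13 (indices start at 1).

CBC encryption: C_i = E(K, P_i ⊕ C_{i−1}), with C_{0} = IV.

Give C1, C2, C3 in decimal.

C1 = 11, C2 = 0, C3 = 9

C1: P1 ⊕ 3 = 15; E(K, 15) = 11.
C2: P2 ⊕ 11 = 4; E(K, 4) = 0.
C3: P3 ⊕ 0 = 13; E(K, 13) = 9.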